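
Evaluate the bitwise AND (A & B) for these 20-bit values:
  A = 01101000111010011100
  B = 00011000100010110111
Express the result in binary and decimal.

Apply & to each column (1 only where both bits are 1):
  01101000111010011100
& 00011000100010110111
----------------------
  00001000100010010100

Answer: 00001000100010010100 (34964)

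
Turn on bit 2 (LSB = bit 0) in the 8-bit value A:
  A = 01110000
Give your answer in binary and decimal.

Mask = 1 << 2 = 00000100
Bit 2 of A is 0, so OR-ing with the mask flips it to 1.
  01110000
| 00000100
----------
  01110100

Answer: 01110100 (116)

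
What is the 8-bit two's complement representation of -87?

1. Binary of +87:  01010111
2. Invert bits:     10101000
3. Add 1:           10101001

Answer: 10101001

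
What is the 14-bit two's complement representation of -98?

1. Binary of +98:  00000001100010
2. Invert bits:     11111110011101
3. Add 1:           11111110011110

Answer: 11111110011110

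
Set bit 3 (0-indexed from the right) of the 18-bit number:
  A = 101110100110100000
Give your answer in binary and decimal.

Mask = 1 << 3 = 000000000000001000
Bit 3 of A is 0, so OR-ing with the mask flips it to 1.
  101110100110100000
| 000000000000001000
--------------------
  101110100110101000

Answer: 101110100110101000 (190888)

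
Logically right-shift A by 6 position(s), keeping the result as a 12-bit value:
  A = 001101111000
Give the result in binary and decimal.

Logical shift right by 6: drop the bottom 6 bit(s), prepend 6 zero(s) on the left.
  001101111000  ->  keep [001101], discard [111000], prepend 000000
= 000000001101

Answer: 000000001101 (13)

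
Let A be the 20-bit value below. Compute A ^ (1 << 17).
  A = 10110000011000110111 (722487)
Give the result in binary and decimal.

Mask = 1 << 17 = 00100000000000000000
Bit 17 of A is 1; XOR with the mask flips it to 0.
  10110000011000110111
^ 00100000000000000000
----------------------
  10010000011000110111

Answer: 10010000011000110111 (591415)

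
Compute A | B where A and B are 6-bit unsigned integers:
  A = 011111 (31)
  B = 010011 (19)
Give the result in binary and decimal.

Apply | to each column (1 where either bit is 1):
  011111
| 010011
--------
  011111

Answer: 011111 (31)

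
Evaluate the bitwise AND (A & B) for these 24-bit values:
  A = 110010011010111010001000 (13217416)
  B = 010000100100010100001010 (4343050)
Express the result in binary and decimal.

Apply & to each column (1 only where both bits are 1):
  110010011010111010001000
& 010000100100010100001010
--------------------------
  010000000000010000001000

Answer: 010000000000010000001000 (4195336)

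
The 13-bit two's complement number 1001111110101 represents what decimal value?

MSB is 1, so the value is negative. Find the magnitude:
1. Invert bits:  0110000001010
2. Add 1:        0110000001011  = 3083
3. Apply sign:   -3083

Answer: -3083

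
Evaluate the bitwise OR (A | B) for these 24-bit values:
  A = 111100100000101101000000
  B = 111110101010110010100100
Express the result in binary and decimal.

Apply | to each column (1 where either bit is 1):
  111100100000101101000000
| 111110101010110010100100
--------------------------
  111110101010111111100100

Answer: 111110101010111111100100 (16429028)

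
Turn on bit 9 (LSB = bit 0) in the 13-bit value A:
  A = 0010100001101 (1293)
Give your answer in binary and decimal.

Mask = 1 << 9 = 0001000000000
Bit 9 of A is 0, so OR-ing with the mask flips it to 1.
  0010100001101
| 0001000000000
---------------
  0011100001101

Answer: 0011100001101 (1805)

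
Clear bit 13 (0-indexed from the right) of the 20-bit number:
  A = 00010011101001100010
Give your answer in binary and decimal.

Mask = ~(1 << 13) = 11111101111111111111
Bit 13 of A is 1, so AND-ing with the mask clears it to 0.
  00010011101001100010
& 11111101111111111111
----------------------
  00010001101001100010

Answer: 00010001101001100010 (72290)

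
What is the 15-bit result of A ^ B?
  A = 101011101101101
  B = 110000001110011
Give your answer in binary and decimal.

Apply ^ to each column (1 where bits differ):
  101011101101101
^ 110000001110011
-----------------
  011011100011110

Answer: 011011100011110 (14110)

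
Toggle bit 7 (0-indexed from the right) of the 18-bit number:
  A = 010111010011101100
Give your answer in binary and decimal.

Mask = 1 << 7 = 000000000010000000
Bit 7 of A is 1; XOR with the mask flips it to 0.
  010111010011101100
^ 000000000010000000
--------------------
  010111010001101100

Answer: 010111010001101100 (95340)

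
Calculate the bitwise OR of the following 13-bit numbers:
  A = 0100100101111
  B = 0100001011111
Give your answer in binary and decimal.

Apply | to each column (1 where either bit is 1):
  0100100101111
| 0100001011111
---------------
  0100101111111

Answer: 0100101111111 (2431)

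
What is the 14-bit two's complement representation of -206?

1. Binary of +206:  00000011001110
2. Invert bits:     11111100110001
3. Add 1:           11111100110010

Answer: 11111100110010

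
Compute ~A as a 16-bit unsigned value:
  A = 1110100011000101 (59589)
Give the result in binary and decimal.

Flip each bit (0->1, 1->0):
  1110100011000101
  0001011100111010

Answer: 0001011100111010 (5946)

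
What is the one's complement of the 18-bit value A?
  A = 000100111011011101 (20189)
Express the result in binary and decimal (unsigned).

Flip each bit (0->1, 1->0):
  000100111011011101
  111011000100100010

Answer: 111011000100100010 (241954)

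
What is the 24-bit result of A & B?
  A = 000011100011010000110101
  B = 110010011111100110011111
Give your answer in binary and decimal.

Apply & to each column (1 only where both bits are 1):
  000011100011010000110101
& 110010011111100110011111
--------------------------
  000010000011000000010101

Answer: 000010000011000000010101 (536597)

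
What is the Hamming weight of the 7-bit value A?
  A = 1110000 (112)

1110000
1-bits at positions (from bit 0 = LSB): 4, 5, 6
Count = 3

Answer: 3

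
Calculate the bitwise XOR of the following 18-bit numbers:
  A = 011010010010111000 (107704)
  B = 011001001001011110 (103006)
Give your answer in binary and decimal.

Apply ^ to each column (1 where bits differ):
  011010010010111000
^ 011001001001011110
--------------------
  000011011011100110

Answer: 000011011011100110 (14054)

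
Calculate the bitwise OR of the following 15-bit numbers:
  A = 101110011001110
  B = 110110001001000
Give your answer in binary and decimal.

Apply | to each column (1 where either bit is 1):
  101110011001110
| 110110001001000
-----------------
  111110011001110

Answer: 111110011001110 (31950)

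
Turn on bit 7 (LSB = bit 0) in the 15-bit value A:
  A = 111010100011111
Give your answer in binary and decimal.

Mask = 1 << 7 = 000000010000000
Bit 7 of A is 0, so OR-ing with the mask flips it to 1.
  111010100011111
| 000000010000000
-----------------
  111010110011111

Answer: 111010110011111 (30111)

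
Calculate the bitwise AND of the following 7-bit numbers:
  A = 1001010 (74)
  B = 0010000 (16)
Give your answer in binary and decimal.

Apply & to each column (1 only where both bits are 1):
  1001010
& 0010000
---------
  0000000

Answer: 0000000 (0)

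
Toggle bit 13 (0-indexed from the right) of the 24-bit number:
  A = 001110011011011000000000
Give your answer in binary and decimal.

Mask = 1 << 13 = 000000000010000000000000
Bit 13 of A is 1; XOR with the mask flips it to 0.
  001110011011011000000000
^ 000000000010000000000000
--------------------------
  001110011001011000000000

Answer: 001110011001011000000000 (3773952)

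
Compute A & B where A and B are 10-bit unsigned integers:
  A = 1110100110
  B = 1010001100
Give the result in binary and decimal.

Apply & to each column (1 only where both bits are 1):
  1110100110
& 1010001100
------------
  1010000100

Answer: 1010000100 (644)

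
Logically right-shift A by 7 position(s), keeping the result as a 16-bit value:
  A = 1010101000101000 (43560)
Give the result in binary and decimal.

Logical shift right by 7: drop the bottom 7 bit(s), prepend 7 zero(s) on the left.
  1010101000101000  ->  keep [101010100], discard [0101000], prepend 0000000
= 0000000101010100

Answer: 0000000101010100 (340)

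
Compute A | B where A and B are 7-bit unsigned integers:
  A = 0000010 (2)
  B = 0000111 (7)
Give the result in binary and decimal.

Apply | to each column (1 where either bit is 1):
  0000010
| 0000111
---------
  0000111

Answer: 0000111 (7)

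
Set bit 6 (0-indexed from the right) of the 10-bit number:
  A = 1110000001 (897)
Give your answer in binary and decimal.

Mask = 1 << 6 = 0001000000
Bit 6 of A is 0, so OR-ing with the mask flips it to 1.
  1110000001
| 0001000000
------------
  1111000001

Answer: 1111000001 (961)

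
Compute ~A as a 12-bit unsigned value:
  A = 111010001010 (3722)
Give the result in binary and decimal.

Flip each bit (0->1, 1->0):
  111010001010
  000101110101

Answer: 000101110101 (373)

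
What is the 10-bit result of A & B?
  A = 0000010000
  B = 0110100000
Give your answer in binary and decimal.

Apply & to each column (1 only where both bits are 1):
  0000010000
& 0110100000
------------
  0000000000

Answer: 0000000000 (0)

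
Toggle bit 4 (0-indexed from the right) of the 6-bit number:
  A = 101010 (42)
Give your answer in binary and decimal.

Mask = 1 << 4 = 010000
Bit 4 of A is 0; XOR with the mask flips it to 1.
  101010
^ 010000
--------
  111010

Answer: 111010 (58)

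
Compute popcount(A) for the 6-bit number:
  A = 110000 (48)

110000
1-bits at positions (from bit 0 = LSB): 4, 5
Count = 2

Answer: 2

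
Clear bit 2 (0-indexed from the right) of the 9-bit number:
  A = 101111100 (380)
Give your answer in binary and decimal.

Mask = ~(1 << 2) = 111111011
Bit 2 of A is 1, so AND-ing with the mask clears it to 0.
  101111100
& 111111011
-----------
  101111000

Answer: 101111000 (376)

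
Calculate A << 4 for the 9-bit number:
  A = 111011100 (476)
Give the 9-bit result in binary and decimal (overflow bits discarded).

Shift left by 4: drop the top 4 bit(s), append 4 zero(s) on the right.
  111011100  ->  discard [1110], keep [11100], append 0000
= 111000000

Answer: 111000000 (448)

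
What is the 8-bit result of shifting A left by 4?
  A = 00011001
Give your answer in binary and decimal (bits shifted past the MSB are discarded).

Shift left by 4: drop the top 4 bit(s), append 4 zero(s) on the right.
  00011001  ->  discard [0001], keep [1001], append 0000
= 10010000

Answer: 10010000 (144)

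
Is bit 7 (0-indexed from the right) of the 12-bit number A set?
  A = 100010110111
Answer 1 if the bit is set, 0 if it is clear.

Bit 7 is the 8th from the right.
  100010110111
      ^
That bit is 1.

Answer: 1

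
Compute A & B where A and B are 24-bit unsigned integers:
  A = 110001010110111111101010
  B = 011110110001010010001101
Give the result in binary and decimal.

Apply & to each column (1 only where both bits are 1):
  110001010110111111101010
& 011110110001010010001101
--------------------------
  010000010000010010001000

Answer: 010000010000010010001000 (4261000)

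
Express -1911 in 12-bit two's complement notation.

1. Binary of +1911:  011101110111
2. Invert bits:     100010001000
3. Add 1:           100010001001

Answer: 100010001001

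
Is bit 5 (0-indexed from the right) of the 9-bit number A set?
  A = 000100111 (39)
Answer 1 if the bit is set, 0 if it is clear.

Bit 5 is the 6th from the right.
  000100111
     ^
That bit is 1.

Answer: 1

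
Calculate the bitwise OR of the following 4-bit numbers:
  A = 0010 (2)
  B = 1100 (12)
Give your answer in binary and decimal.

Apply | to each column (1 where either bit is 1):
  0010
| 1100
------
  1110

Answer: 1110 (14)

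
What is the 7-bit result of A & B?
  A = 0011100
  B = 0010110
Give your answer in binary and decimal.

Apply & to each column (1 only where both bits are 1):
  0011100
& 0010110
---------
  0010100

Answer: 0010100 (20)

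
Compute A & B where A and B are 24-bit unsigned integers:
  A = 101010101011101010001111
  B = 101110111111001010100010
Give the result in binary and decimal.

Apply & to each column (1 only where both bits are 1):
  101010101011101010001111
& 101110111111001010100010
--------------------------
  101010101011001010000010

Answer: 101010101011001010000010 (11186818)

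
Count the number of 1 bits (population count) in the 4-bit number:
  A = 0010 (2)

0010
1-bits at positions (from bit 0 = LSB): 1
Count = 1

Answer: 1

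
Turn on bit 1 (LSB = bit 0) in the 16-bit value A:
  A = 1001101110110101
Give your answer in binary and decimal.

Mask = 1 << 1 = 0000000000000010
Bit 1 of A is 0, so OR-ing with the mask flips it to 1.
  1001101110110101
| 0000000000000010
------------------
  1001101110110111

Answer: 1001101110110111 (39863)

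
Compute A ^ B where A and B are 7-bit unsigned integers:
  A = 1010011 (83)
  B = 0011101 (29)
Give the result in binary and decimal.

Apply ^ to each column (1 where bits differ):
  1010011
^ 0011101
---------
  1001110

Answer: 1001110 (78)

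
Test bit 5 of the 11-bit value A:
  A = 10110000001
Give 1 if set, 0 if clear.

Bit 5 is the 6th from the right.
  10110000001
       ^
That bit is 0.

Answer: 0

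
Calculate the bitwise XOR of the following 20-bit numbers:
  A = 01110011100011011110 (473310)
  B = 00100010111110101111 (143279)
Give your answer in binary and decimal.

Apply ^ to each column (1 where bits differ):
  01110011100011011110
^ 00100010111110101111
----------------------
  01010001011101110001

Answer: 01010001011101110001 (333681)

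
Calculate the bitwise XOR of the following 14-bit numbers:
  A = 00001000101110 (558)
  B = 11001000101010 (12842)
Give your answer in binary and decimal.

Apply ^ to each column (1 where bits differ):
  00001000101110
^ 11001000101010
----------------
  11000000000100

Answer: 11000000000100 (12292)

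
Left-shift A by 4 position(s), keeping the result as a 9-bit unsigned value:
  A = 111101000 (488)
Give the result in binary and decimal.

Shift left by 4: drop the top 4 bit(s), append 4 zero(s) on the right.
  111101000  ->  discard [1111], keep [01000], append 0000
= 010000000

Answer: 010000000 (128)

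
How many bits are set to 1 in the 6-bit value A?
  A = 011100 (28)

011100
1-bits at positions (from bit 0 = LSB): 2, 3, 4
Count = 3

Answer: 3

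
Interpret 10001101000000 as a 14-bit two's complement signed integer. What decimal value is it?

MSB is 1, so the value is negative. Find the magnitude:
1. Invert bits:  01110010111111
2. Add 1:        01110011000000  = 7360
3. Apply sign:   -7360

Answer: -7360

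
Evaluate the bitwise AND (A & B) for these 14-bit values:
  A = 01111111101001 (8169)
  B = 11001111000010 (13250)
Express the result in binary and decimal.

Apply & to each column (1 only where both bits are 1):
  01111111101001
& 11001111000010
----------------
  01001111000000

Answer: 01001111000000 (5056)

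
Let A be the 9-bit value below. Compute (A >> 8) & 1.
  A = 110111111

Bit 8 is the 9th from the right.
  110111111
  ^
That bit is 1.

Answer: 1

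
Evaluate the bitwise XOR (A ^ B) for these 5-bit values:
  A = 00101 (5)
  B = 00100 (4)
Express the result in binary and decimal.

Apply ^ to each column (1 where bits differ):
  00101
^ 00100
-------
  00001

Answer: 00001 (1)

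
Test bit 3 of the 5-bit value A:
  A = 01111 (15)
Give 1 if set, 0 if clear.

Bit 3 is the 4th from the right.
  01111
   ^
That bit is 1.

Answer: 1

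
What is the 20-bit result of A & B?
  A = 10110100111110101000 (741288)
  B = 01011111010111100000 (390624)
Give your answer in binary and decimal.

Apply & to each column (1 only where both bits are 1):
  10110100111110101000
& 01011111010111100000
----------------------
  00010100010110100000

Answer: 00010100010110100000 (83360)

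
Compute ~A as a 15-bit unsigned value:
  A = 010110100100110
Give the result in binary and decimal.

Flip each bit (0->1, 1->0):
  010110100100110
  101001011011001

Answer: 101001011011001 (21209)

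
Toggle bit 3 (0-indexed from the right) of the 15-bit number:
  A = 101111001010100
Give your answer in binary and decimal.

Mask = 1 << 3 = 000000000001000
Bit 3 of A is 0; XOR with the mask flips it to 1.
  101111001010100
^ 000000000001000
-----------------
  101111001011100

Answer: 101111001011100 (24156)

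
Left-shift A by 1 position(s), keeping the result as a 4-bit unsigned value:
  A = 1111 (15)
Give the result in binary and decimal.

Shift left by 1: drop the top 1 bit(s), append 1 zero(s) on the right.
  1111  ->  discard [1], keep [111], append 0
= 1110

Answer: 1110 (14)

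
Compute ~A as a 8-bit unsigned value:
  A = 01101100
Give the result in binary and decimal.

Flip each bit (0->1, 1->0):
  01101100
  10010011

Answer: 10010011 (147)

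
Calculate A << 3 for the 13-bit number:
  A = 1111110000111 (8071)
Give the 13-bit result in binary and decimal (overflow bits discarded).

Shift left by 3: drop the top 3 bit(s), append 3 zero(s) on the right.
  1111110000111  ->  discard [111], keep [1110000111], append 000
= 1110000111000

Answer: 1110000111000 (7224)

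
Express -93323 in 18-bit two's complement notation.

1. Binary of +93323:  010110110010001011
2. Invert bits:     101001001101110100
3. Add 1:           101001001101110101

Answer: 101001001101110101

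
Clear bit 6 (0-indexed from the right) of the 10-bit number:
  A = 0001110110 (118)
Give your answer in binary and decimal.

Mask = ~(1 << 6) = 1110111111
Bit 6 of A is 1, so AND-ing with the mask clears it to 0.
  0001110110
& 1110111111
------------
  0000110110

Answer: 0000110110 (54)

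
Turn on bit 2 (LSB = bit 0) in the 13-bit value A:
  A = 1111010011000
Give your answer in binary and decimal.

Mask = 1 << 2 = 0000000000100
Bit 2 of A is 0, so OR-ing with the mask flips it to 1.
  1111010011000
| 0000000000100
---------------
  1111010011100

Answer: 1111010011100 (7836)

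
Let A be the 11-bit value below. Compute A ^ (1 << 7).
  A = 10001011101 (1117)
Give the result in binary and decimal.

Mask = 1 << 7 = 00010000000
Bit 7 of A is 0; XOR with the mask flips it to 1.
  10001011101
^ 00010000000
-------------
  10011011101

Answer: 10011011101 (1245)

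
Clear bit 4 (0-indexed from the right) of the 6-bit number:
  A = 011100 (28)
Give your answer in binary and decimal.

Mask = ~(1 << 4) = 101111
Bit 4 of A is 1, so AND-ing with the mask clears it to 0.
  011100
& 101111
--------
  001100

Answer: 001100 (12)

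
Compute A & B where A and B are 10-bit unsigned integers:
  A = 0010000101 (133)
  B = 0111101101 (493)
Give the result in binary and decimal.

Apply & to each column (1 only where both bits are 1):
  0010000101
& 0111101101
------------
  0010000101

Answer: 0010000101 (133)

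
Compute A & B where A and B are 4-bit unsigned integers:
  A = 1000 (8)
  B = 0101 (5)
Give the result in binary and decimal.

Apply & to each column (1 only where both bits are 1):
  1000
& 0101
------
  0000

Answer: 0000 (0)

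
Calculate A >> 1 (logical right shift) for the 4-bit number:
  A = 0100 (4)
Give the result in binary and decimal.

Logical shift right by 1: drop the bottom 1 bit(s), prepend 1 zero(s) on the left.
  0100  ->  keep [010], discard [0], prepend 0
= 0010

Answer: 0010 (2)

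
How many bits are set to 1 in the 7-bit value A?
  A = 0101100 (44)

0101100
1-bits at positions (from bit 0 = LSB): 2, 3, 5
Count = 3

Answer: 3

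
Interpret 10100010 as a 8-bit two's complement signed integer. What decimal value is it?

MSB is 1, so the value is negative. Find the magnitude:
1. Invert bits:  01011101
2. Add 1:        01011110  = 94
3. Apply sign:   -94

Answer: -94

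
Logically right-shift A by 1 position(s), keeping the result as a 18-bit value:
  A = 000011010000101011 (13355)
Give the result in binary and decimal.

Logical shift right by 1: drop the bottom 1 bit(s), prepend 1 zero(s) on the left.
  000011010000101011  ->  keep [00001101000010101], discard [1], prepend 0
= 000001101000010101

Answer: 000001101000010101 (6677)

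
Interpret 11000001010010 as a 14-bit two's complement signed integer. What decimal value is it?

MSB is 1, so the value is negative. Find the magnitude:
1. Invert bits:  00111110101101
2. Add 1:        00111110101110  = 4014
3. Apply sign:   -4014

Answer: -4014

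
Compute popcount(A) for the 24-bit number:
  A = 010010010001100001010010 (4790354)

010010010001100001010010
1-bits at positions (from bit 0 = LSB): 1, 4, 6, 11, 12, 16, 19, 22
Count = 8

Answer: 8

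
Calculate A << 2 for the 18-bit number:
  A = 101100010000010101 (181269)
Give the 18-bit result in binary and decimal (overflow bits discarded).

Shift left by 2: drop the top 2 bit(s), append 2 zero(s) on the right.
  101100010000010101  ->  discard [10], keep [1100010000010101], append 00
= 110001000001010100

Answer: 110001000001010100 (200788)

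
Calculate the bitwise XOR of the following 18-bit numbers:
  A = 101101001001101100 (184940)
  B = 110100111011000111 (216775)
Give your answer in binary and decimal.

Apply ^ to each column (1 where bits differ):
  101101001001101100
^ 110100111011000111
--------------------
  011001110010101011

Answer: 011001110010101011 (105643)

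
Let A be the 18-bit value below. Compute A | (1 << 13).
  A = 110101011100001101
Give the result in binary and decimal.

Mask = 1 << 13 = 000010000000000000
Bit 13 of A is 0, so OR-ing with the mask flips it to 1.
  110101011100001101
| 000010000000000000
--------------------
  110111011100001101

Answer: 110111011100001101 (227085)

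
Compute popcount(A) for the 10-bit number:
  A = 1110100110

1110100110
1-bits at positions (from bit 0 = LSB): 1, 2, 5, 7, 8, 9
Count = 6

Answer: 6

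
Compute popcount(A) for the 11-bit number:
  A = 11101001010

11101001010
1-bits at positions (from bit 0 = LSB): 1, 3, 6, 8, 9, 10
Count = 6

Answer: 6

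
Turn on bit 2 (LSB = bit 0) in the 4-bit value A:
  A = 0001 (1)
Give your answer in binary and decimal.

Mask = 1 << 2 = 0100
Bit 2 of A is 0, so OR-ing with the mask flips it to 1.
  0001
| 0100
------
  0101

Answer: 0101 (5)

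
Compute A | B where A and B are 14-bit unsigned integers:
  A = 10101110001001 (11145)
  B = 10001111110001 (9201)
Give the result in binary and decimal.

Apply | to each column (1 where either bit is 1):
  10101110001001
| 10001111110001
----------------
  10101111111001

Answer: 10101111111001 (11257)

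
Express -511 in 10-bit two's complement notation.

1. Binary of +511:  0111111111
2. Invert bits:     1000000000
3. Add 1:           1000000001

Answer: 1000000001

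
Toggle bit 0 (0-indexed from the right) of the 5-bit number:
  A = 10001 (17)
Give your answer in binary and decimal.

Mask = 1 << 0 = 00001
Bit 0 of A is 1; XOR with the mask flips it to 0.
  10001
^ 00001
-------
  10000

Answer: 10000 (16)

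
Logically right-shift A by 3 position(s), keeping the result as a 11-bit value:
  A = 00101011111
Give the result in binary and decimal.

Logical shift right by 3: drop the bottom 3 bit(s), prepend 3 zero(s) on the left.
  00101011111  ->  keep [00101011], discard [111], prepend 000
= 00000101011

Answer: 00000101011 (43)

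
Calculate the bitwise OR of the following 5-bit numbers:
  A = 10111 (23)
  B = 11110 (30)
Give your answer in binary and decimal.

Apply | to each column (1 where either bit is 1):
  10111
| 11110
-------
  11111

Answer: 11111 (31)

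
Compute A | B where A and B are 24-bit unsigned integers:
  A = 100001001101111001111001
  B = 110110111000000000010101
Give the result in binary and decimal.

Apply | to each column (1 where either bit is 1):
  100001001101111001111001
| 110110111000000000010101
--------------------------
  110111111101111001111101

Answer: 110111111101111001111101 (14671485)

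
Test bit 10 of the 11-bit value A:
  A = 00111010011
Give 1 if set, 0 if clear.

Bit 10 is the 11th from the right.
  00111010011
  ^
That bit is 0.

Answer: 0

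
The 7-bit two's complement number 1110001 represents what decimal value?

MSB is 1, so the value is negative. Find the magnitude:
1. Invert bits:  0001110
2. Add 1:        0001111  = 15
3. Apply sign:   -15

Answer: -15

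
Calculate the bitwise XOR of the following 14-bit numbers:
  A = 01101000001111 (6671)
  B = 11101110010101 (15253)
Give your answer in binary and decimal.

Apply ^ to each column (1 where bits differ):
  01101000001111
^ 11101110010101
----------------
  10000110011010

Answer: 10000110011010 (8602)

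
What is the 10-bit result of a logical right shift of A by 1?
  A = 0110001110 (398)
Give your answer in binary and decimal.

Logical shift right by 1: drop the bottom 1 bit(s), prepend 1 zero(s) on the left.
  0110001110  ->  keep [011000111], discard [0], prepend 0
= 0011000111

Answer: 0011000111 (199)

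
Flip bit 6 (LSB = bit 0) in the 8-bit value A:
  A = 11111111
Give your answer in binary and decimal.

Mask = 1 << 6 = 01000000
Bit 6 of A is 1; XOR with the mask flips it to 0.
  11111111
^ 01000000
----------
  10111111

Answer: 10111111 (191)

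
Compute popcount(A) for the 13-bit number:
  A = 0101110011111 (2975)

0101110011111
1-bits at positions (from bit 0 = LSB): 0, 1, 2, 3, 4, 7, 8, 9, 11
Count = 9

Answer: 9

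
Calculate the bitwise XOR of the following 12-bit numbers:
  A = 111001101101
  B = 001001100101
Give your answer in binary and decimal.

Apply ^ to each column (1 where bits differ):
  111001101101
^ 001001100101
--------------
  110000001000

Answer: 110000001000 (3080)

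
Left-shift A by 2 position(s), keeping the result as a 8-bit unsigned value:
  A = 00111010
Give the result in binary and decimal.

Shift left by 2: drop the top 2 bit(s), append 2 zero(s) on the right.
  00111010  ->  discard [00], keep [111010], append 00
= 11101000

Answer: 11101000 (232)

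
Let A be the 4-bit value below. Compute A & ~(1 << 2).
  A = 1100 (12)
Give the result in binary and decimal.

Mask = ~(1 << 2) = 1011
Bit 2 of A is 1, so AND-ing with the mask clears it to 0.
  1100
& 1011
------
  1000

Answer: 1000 (8)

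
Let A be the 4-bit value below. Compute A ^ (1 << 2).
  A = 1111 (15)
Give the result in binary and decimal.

Mask = 1 << 2 = 0100
Bit 2 of A is 1; XOR with the mask flips it to 0.
  1111
^ 0100
------
  1011

Answer: 1011 (11)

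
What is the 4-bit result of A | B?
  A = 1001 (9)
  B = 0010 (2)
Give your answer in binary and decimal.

Apply | to each column (1 where either bit is 1):
  1001
| 0010
------
  1011

Answer: 1011 (11)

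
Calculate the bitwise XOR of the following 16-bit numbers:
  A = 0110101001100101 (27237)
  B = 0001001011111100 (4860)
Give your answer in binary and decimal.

Apply ^ to each column (1 where bits differ):
  0110101001100101
^ 0001001011111100
------------------
  0111100010011001

Answer: 0111100010011001 (30873)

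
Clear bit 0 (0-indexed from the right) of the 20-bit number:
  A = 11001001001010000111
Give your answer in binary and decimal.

Mask = ~(1 << 0) = 11111111111111111110
Bit 0 of A is 1, so AND-ing with the mask clears it to 0.
  11001001001010000111
& 11111111111111111110
----------------------
  11001001001010000110

Answer: 11001001001010000110 (823942)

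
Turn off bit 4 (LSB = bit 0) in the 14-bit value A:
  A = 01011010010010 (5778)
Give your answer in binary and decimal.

Mask = ~(1 << 4) = 11111111101111
Bit 4 of A is 1, so AND-ing with the mask clears it to 0.
  01011010010010
& 11111111101111
----------------
  01011010000010

Answer: 01011010000010 (5762)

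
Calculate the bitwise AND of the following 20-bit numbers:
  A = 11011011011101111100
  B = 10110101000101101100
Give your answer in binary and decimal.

Apply & to each column (1 only where both bits are 1):
  11011011011101111100
& 10110101000101101100
----------------------
  10010001000101101100

Answer: 10010001000101101100 (594284)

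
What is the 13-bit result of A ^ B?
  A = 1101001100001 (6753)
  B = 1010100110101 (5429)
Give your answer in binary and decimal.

Apply ^ to each column (1 where bits differ):
  1101001100001
^ 1010100110101
---------------
  0111101010100

Answer: 0111101010100 (3924)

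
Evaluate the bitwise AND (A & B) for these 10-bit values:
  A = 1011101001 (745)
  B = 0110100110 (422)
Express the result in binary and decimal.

Apply & to each column (1 only where both bits are 1):
  1011101001
& 0110100110
------------
  0010100000

Answer: 0010100000 (160)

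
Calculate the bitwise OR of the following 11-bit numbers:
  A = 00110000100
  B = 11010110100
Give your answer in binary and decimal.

Apply | to each column (1 where either bit is 1):
  00110000100
| 11010110100
-------------
  11110110100

Answer: 11110110100 (1972)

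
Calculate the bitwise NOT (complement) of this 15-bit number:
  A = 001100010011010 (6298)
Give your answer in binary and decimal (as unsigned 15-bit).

Flip each bit (0->1, 1->0):
  001100010011010
  110011101100101

Answer: 110011101100101 (26469)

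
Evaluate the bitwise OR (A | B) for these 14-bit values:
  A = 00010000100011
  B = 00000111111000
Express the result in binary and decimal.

Apply | to each column (1 where either bit is 1):
  00010000100011
| 00000111111000
----------------
  00010111111011

Answer: 00010111111011 (1531)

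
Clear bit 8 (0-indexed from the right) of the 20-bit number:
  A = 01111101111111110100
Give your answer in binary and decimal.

Mask = ~(1 << 8) = 11111111111011111111
Bit 8 of A is 1, so AND-ing with the mask clears it to 0.
  01111101111111110100
& 11111111111011111111
----------------------
  01111101111011110100

Answer: 01111101111011110100 (515828)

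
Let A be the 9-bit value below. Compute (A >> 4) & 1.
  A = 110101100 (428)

Bit 4 is the 5th from the right.
  110101100
      ^
That bit is 0.

Answer: 0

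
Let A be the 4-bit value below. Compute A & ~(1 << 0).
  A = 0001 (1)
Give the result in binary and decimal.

Mask = ~(1 << 0) = 1110
Bit 0 of A is 1, so AND-ing with the mask clears it to 0.
  0001
& 1110
------
  0000

Answer: 0000 (0)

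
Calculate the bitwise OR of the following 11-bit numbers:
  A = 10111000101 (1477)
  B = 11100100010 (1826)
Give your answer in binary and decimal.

Apply | to each column (1 where either bit is 1):
  10111000101
| 11100100010
-------------
  11111100111

Answer: 11111100111 (2023)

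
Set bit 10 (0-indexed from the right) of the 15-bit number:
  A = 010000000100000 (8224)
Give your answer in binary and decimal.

Mask = 1 << 10 = 000010000000000
Bit 10 of A is 0, so OR-ing with the mask flips it to 1.
  010000000100000
| 000010000000000
-----------------
  010010000100000

Answer: 010010000100000 (9248)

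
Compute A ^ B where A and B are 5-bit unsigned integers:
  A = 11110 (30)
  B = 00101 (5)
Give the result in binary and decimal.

Apply ^ to each column (1 where bits differ):
  11110
^ 00101
-------
  11011

Answer: 11011 (27)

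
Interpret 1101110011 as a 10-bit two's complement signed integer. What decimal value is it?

MSB is 1, so the value is negative. Find the magnitude:
1. Invert bits:  0010001100
2. Add 1:        0010001101  = 141
3. Apply sign:   -141

Answer: -141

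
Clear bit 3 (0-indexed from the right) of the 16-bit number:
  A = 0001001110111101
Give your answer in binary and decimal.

Mask = ~(1 << 3) = 1111111111110111
Bit 3 of A is 1, so AND-ing with the mask clears it to 0.
  0001001110111101
& 1111111111110111
------------------
  0001001110110101

Answer: 0001001110110101 (5045)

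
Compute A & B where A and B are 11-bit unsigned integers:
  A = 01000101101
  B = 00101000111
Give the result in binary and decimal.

Apply & to each column (1 only where both bits are 1):
  01000101101
& 00101000111
-------------
  00000000101

Answer: 00000000101 (5)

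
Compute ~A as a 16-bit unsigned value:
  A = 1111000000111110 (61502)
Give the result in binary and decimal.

Flip each bit (0->1, 1->0):
  1111000000111110
  0000111111000001

Answer: 0000111111000001 (4033)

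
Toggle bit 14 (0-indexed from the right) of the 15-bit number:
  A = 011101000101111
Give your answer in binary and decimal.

Mask = 1 << 14 = 100000000000000
Bit 14 of A is 0; XOR with the mask flips it to 1.
  011101000101111
^ 100000000000000
-----------------
  111101000101111

Answer: 111101000101111 (31279)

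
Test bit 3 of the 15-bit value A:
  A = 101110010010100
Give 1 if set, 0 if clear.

Bit 3 is the 4th from the right.
  101110010010100
             ^
That bit is 0.

Answer: 0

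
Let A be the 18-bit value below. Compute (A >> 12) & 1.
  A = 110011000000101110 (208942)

Bit 12 is the 13th from the right.
  110011000000101110
       ^
That bit is 1.

Answer: 1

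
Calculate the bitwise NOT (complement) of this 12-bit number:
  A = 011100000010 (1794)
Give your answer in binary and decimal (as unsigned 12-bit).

Flip each bit (0->1, 1->0):
  011100000010
  100011111101

Answer: 100011111101 (2301)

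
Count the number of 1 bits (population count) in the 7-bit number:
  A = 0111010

0111010
1-bits at positions (from bit 0 = LSB): 1, 3, 4, 5
Count = 4

Answer: 4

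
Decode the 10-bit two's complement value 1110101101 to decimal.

MSB is 1, so the value is negative. Find the magnitude:
1. Invert bits:  0001010010
2. Add 1:        0001010011  = 83
3. Apply sign:   -83

Answer: -83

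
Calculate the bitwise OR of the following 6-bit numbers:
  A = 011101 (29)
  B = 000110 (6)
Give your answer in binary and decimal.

Apply | to each column (1 where either bit is 1):
  011101
| 000110
--------
  011111

Answer: 011111 (31)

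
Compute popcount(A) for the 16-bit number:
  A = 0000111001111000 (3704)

0000111001111000
1-bits at positions (from bit 0 = LSB): 3, 4, 5, 6, 9, 10, 11
Count = 7

Answer: 7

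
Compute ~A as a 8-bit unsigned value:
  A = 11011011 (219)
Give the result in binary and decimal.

Flip each bit (0->1, 1->0):
  11011011
  00100100

Answer: 00100100 (36)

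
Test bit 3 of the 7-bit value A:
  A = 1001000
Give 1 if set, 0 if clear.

Bit 3 is the 4th from the right.
  1001000
     ^
That bit is 1.

Answer: 1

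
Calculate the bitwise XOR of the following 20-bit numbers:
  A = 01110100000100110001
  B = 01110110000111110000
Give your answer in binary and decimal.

Apply ^ to each column (1 where bits differ):
  01110100000100110001
^ 01110110000111110000
----------------------
  00000010000011000001

Answer: 00000010000011000001 (8385)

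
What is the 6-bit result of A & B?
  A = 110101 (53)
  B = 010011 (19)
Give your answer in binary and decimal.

Apply & to each column (1 only where both bits are 1):
  110101
& 010011
--------
  010001

Answer: 010001 (17)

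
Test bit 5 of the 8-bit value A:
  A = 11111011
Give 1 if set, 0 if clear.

Bit 5 is the 6th from the right.
  11111011
    ^
That bit is 1.

Answer: 1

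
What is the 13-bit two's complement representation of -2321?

1. Binary of +2321:  0100100010001
2. Invert bits:     1011011101110
3. Add 1:           1011011101111

Answer: 1011011101111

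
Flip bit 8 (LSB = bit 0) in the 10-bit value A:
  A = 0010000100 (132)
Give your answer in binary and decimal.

Mask = 1 << 8 = 0100000000
Bit 8 of A is 0; XOR with the mask flips it to 1.
  0010000100
^ 0100000000
------------
  0110000100

Answer: 0110000100 (388)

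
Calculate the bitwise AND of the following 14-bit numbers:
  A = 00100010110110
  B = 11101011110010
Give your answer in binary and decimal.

Apply & to each column (1 only where both bits are 1):
  00100010110110
& 11101011110010
----------------
  00100010110010

Answer: 00100010110010 (2226)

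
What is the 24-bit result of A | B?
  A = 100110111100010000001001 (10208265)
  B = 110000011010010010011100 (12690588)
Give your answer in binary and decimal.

Apply | to each column (1 where either bit is 1):
  100110111100010000001001
| 110000011010010010011100
--------------------------
  110110111110010010011101

Answer: 110110111110010010011101 (14410909)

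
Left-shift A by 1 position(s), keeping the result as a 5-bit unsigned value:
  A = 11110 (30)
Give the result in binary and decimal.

Shift left by 1: drop the top 1 bit(s), append 1 zero(s) on the right.
  11110  ->  discard [1], keep [1110], append 0
= 11100

Answer: 11100 (28)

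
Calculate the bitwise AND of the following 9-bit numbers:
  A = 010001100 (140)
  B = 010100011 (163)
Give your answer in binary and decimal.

Apply & to each column (1 only where both bits are 1):
  010001100
& 010100011
-----------
  010000000

Answer: 010000000 (128)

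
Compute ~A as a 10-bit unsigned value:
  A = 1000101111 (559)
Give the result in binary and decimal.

Flip each bit (0->1, 1->0):
  1000101111
  0111010000

Answer: 0111010000 (464)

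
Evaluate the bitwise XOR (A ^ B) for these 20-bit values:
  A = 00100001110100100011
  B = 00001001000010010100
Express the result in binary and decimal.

Apply ^ to each column (1 where bits differ):
  00100001110100100011
^ 00001001000010010100
----------------------
  00101000110110110111

Answer: 00101000110110110111 (167351)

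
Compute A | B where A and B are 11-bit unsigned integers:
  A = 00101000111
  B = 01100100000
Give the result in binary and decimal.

Apply | to each column (1 where either bit is 1):
  00101000111
| 01100100000
-------------
  01101100111

Answer: 01101100111 (871)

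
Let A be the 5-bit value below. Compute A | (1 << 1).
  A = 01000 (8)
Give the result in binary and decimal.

Mask = 1 << 1 = 00010
Bit 1 of A is 0, so OR-ing with the mask flips it to 1.
  01000
| 00010
-------
  01010

Answer: 01010 (10)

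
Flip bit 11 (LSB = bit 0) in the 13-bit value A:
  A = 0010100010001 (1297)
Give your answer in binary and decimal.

Mask = 1 << 11 = 0100000000000
Bit 11 of A is 0; XOR with the mask flips it to 1.
  0010100010001
^ 0100000000000
---------------
  0110100010001

Answer: 0110100010001 (3345)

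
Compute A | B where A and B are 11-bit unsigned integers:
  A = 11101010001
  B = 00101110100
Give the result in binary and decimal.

Apply | to each column (1 where either bit is 1):
  11101010001
| 00101110100
-------------
  11101110101

Answer: 11101110101 (1909)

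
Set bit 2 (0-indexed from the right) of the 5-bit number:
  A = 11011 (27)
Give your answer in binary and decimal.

Mask = 1 << 2 = 00100
Bit 2 of A is 0, so OR-ing with the mask flips it to 1.
  11011
| 00100
-------
  11111

Answer: 11111 (31)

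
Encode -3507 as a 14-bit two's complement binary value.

1. Binary of +3507:  00110110110011
2. Invert bits:     11001001001100
3. Add 1:           11001001001101

Answer: 11001001001101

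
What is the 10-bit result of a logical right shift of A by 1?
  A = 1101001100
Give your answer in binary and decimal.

Logical shift right by 1: drop the bottom 1 bit(s), prepend 1 zero(s) on the left.
  1101001100  ->  keep [110100110], discard [0], prepend 0
= 0110100110

Answer: 0110100110 (422)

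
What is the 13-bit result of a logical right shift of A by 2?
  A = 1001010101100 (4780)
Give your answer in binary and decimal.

Logical shift right by 2: drop the bottom 2 bit(s), prepend 2 zero(s) on the left.
  1001010101100  ->  keep [10010101011], discard [00], prepend 00
= 0010010101011

Answer: 0010010101011 (1195)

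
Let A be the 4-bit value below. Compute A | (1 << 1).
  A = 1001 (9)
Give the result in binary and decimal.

Mask = 1 << 1 = 0010
Bit 1 of A is 0, so OR-ing with the mask flips it to 1.
  1001
| 0010
------
  1011

Answer: 1011 (11)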